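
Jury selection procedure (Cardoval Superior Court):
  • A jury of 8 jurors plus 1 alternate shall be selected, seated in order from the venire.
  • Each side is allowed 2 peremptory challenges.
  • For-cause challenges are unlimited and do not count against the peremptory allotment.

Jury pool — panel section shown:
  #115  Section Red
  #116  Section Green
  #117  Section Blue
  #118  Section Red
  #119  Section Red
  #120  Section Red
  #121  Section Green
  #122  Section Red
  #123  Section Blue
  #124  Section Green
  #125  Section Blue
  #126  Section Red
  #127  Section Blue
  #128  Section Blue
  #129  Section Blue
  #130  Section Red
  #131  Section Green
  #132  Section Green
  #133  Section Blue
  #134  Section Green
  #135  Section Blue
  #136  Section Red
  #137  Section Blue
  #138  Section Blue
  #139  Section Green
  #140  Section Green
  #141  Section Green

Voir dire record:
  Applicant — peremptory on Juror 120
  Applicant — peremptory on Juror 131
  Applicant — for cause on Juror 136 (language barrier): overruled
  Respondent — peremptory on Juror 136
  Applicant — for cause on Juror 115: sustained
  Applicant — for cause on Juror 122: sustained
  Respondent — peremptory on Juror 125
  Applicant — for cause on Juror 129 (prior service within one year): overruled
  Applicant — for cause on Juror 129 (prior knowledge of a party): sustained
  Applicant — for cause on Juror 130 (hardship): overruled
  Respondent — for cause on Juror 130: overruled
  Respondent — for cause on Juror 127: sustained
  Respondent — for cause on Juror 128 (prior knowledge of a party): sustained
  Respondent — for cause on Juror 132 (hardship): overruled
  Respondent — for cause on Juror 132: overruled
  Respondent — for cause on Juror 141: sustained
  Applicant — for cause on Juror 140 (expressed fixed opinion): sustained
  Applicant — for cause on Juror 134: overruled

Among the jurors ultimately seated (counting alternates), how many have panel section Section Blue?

Removed: #115, #120, #122, #125, #127, #128, #129, #131, #136, #140, #141.
Seated (9 incl. alternates): #116, #117, #118, #119, #121, #123, #124, #126, #130.
Of those, in Section Blue: #117, #123 → 2.

2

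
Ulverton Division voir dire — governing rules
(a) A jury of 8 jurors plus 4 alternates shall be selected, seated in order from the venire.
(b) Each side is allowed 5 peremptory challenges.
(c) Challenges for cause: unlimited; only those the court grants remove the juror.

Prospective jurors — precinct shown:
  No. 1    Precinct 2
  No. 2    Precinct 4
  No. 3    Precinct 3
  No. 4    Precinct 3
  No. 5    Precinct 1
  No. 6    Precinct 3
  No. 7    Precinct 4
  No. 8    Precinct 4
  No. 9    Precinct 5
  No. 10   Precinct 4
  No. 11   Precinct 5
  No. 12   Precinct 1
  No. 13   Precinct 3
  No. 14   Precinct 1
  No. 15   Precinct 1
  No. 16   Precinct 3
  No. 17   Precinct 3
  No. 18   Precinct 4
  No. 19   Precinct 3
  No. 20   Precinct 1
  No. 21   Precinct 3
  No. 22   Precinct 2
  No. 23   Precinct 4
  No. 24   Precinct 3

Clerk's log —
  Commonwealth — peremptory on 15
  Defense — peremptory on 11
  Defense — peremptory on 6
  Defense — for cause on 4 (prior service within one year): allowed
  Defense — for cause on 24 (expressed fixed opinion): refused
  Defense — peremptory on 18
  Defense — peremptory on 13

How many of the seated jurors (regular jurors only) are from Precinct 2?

Removed: #4, #6, #11, #13, #15, #18.
Seated jurors 1–8: #1, #2, #3, #5, #7, #8, #9, #10 (alternates #12, #14, #16, #17 not counted).
Of those, in Precinct 2: #1 → 1.

1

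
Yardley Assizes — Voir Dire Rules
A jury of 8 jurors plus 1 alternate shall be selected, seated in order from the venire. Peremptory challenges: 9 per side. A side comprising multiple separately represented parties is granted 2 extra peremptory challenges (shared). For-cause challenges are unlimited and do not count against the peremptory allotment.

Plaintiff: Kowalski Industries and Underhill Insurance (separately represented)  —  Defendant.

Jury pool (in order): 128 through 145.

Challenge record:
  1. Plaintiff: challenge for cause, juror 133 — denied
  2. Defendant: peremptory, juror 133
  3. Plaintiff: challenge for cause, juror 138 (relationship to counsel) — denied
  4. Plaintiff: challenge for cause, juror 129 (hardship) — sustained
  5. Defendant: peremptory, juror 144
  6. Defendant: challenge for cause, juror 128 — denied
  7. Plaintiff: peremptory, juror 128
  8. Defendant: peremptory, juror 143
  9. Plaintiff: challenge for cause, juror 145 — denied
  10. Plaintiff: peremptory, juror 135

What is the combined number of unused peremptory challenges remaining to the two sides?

Plaintiff allotment: 9 base + 2 multi-party = 11. Defendant allotment: 9.
Plaintiff peremptories used: #128, #135 — 2 (for-cause on #133, #138, #129, #145 don't count).
Defendant peremptories used: #133, #144, #143 — 3 (the for-cause on #128 doesn't count).
Remaining: (11 − 2) + (9 − 3) = 15.

15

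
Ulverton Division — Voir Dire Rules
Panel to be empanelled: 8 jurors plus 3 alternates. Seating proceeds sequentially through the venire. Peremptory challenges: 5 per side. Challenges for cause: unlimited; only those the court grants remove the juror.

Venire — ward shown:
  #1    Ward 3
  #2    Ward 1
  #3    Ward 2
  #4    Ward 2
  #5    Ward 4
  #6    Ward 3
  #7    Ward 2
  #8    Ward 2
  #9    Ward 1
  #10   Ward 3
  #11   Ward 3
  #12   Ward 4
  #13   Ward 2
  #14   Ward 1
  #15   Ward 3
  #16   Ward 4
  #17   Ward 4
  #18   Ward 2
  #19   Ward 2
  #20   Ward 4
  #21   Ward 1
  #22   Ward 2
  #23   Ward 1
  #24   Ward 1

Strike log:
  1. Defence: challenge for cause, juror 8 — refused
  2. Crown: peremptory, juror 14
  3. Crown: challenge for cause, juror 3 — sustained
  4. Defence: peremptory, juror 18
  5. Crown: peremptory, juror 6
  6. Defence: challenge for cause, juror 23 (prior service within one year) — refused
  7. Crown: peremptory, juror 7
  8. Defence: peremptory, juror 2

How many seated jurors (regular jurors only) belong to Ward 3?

Removed: #2, #3, #6, #7, #14, #18.
Seated jurors 1–8: #1, #4, #5, #8, #9, #10, #11, #12 (alternates #13, #15, #16 not counted).
Of those, in Ward 3: #1, #10, #11 → 3.

3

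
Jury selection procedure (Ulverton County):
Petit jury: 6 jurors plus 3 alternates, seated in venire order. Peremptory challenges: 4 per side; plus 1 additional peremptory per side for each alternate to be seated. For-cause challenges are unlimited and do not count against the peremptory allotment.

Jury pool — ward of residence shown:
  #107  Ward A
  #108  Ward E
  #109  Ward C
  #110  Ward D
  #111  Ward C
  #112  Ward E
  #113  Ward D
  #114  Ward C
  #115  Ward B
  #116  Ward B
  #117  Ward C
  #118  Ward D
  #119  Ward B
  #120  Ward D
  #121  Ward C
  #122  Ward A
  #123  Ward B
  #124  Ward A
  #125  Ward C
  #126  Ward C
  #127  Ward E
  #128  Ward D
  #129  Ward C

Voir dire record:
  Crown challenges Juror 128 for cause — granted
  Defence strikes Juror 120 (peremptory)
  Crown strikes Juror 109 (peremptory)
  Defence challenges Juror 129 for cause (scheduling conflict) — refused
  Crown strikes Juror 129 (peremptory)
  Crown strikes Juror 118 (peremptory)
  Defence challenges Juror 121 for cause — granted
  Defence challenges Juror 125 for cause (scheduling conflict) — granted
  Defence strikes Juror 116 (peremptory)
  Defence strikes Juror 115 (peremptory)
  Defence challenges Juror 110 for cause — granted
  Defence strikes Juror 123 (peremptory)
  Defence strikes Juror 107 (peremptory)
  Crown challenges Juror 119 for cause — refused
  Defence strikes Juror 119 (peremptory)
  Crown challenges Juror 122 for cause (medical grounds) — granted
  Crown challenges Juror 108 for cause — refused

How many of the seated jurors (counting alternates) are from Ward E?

Removed: #107, #109, #110, #115, #116, #118, #119, #120, #121, #122, #123, #125, #128, #129.
Seated (9 incl. alternates): #108, #111, #112, #113, #114, #117, #124, #126, #127.
Of those, in Ward E: #108, #112, #127 → 3.

3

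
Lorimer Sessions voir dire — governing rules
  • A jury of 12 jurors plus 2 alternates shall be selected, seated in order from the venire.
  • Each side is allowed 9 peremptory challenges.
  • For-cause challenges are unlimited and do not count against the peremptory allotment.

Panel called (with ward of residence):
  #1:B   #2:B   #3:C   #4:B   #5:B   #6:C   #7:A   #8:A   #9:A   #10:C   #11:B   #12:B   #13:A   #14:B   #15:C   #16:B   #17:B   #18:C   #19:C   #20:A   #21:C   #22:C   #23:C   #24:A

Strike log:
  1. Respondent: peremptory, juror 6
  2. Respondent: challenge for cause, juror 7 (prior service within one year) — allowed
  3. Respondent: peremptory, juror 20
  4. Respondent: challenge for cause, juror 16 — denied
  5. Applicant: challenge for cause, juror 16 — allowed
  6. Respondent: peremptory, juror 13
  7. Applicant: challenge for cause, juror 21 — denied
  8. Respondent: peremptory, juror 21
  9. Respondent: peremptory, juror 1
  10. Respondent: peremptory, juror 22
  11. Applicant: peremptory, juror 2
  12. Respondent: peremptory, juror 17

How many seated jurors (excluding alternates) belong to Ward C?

5

Removed: #1, #2, #6, #7, #13, #16, #17, #20, #21, #22.
Seated jurors 1–12: #3, #4, #5, #8, #9, #10, #11, #12, #14, #15, #18, #19 (alternates #23, #24 not counted).
Of those, in Ward C: #3, #10, #15, #18, #19 → 5.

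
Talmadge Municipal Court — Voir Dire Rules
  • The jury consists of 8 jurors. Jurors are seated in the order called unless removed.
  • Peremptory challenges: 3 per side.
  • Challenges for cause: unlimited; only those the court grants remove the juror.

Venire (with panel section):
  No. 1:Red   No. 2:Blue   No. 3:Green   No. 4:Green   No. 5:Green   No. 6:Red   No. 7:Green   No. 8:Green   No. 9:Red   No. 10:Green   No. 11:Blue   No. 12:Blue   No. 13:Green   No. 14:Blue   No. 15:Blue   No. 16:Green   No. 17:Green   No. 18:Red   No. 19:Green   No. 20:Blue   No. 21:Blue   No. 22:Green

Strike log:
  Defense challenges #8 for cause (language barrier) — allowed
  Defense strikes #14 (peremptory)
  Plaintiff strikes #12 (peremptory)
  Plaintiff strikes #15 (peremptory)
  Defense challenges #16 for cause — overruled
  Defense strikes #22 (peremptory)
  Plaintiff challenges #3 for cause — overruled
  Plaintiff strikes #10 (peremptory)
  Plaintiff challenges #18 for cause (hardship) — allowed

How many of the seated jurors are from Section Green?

Removed: #8, #10, #12, #14, #15, #18, #22.
Seated jurors 1–8: #1, #2, #3, #4, #5, #6, #7, #9.
Of those, in Section Green: #3, #4, #5, #7 → 4.

4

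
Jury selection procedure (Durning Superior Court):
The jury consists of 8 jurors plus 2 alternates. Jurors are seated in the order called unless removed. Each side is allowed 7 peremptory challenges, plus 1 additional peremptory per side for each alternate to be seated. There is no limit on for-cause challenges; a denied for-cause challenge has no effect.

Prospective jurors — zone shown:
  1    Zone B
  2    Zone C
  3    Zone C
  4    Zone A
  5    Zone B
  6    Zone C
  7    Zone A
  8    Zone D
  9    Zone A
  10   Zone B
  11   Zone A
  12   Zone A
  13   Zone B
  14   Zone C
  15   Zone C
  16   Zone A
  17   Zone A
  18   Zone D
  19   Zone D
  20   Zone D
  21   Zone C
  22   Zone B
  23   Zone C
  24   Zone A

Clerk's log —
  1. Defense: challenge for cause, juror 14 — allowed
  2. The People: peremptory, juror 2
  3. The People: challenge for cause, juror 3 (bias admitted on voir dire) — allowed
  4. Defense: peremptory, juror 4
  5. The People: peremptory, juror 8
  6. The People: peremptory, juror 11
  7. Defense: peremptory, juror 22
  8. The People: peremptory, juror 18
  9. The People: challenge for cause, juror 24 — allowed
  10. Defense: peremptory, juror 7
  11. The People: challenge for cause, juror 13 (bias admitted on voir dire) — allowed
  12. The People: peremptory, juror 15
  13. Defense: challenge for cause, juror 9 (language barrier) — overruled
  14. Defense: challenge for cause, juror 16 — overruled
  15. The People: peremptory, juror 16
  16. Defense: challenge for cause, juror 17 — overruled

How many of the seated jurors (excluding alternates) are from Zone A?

Removed: #2, #3, #4, #7, #8, #11, #13, #14, #15, #16, #18, #22, #24.
Seated jurors 1–8: #1, #5, #6, #9, #10, #12, #17, #19 (alternates #20, #21 not counted).
Of those, in Zone A: #9, #12, #17 → 3.

3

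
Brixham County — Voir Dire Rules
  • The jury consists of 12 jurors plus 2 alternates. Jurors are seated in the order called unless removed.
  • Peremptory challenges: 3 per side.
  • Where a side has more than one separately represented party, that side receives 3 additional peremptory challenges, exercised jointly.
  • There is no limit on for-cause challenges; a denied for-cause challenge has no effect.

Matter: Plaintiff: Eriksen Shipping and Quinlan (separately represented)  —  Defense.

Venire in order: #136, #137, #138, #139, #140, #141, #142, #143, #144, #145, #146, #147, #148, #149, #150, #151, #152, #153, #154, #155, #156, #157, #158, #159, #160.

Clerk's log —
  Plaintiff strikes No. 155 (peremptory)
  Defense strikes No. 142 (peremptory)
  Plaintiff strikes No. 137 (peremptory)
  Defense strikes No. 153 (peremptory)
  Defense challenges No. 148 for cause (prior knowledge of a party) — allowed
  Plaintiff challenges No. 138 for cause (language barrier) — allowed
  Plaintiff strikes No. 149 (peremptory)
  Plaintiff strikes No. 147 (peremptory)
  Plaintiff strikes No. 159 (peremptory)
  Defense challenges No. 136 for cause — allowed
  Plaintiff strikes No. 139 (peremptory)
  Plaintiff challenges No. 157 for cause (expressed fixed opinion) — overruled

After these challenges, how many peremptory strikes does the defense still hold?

1

Defense allotment: 3.
Defense peremptories used: #142, #153 — 2 (for-cause on #148, #136 don't count).
Remaining: 3 − 2 = 1.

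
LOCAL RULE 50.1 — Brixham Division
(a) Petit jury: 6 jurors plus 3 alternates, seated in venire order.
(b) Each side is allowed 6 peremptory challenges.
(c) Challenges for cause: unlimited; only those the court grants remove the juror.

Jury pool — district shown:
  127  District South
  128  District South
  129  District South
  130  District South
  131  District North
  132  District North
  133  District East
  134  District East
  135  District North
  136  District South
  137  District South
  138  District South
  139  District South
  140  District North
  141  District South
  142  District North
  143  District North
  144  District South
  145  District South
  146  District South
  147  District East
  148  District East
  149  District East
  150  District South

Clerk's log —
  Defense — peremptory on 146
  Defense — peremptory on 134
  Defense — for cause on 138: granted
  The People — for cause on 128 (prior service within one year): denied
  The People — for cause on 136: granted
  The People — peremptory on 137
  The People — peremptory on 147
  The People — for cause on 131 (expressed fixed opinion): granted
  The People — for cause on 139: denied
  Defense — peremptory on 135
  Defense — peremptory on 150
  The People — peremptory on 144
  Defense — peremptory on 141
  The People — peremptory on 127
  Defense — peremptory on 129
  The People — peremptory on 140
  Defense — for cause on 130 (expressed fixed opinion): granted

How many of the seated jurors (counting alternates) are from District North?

Removed: #127, #129, #130, #131, #134, #135, #136, #137, #138, #140, #141, #144, #146, #147, #150.
Seated (9 incl. alternates): #128, #132, #133, #139, #142, #143, #145, #148, #149.
Of those, in District North: #132, #142, #143 → 3.

3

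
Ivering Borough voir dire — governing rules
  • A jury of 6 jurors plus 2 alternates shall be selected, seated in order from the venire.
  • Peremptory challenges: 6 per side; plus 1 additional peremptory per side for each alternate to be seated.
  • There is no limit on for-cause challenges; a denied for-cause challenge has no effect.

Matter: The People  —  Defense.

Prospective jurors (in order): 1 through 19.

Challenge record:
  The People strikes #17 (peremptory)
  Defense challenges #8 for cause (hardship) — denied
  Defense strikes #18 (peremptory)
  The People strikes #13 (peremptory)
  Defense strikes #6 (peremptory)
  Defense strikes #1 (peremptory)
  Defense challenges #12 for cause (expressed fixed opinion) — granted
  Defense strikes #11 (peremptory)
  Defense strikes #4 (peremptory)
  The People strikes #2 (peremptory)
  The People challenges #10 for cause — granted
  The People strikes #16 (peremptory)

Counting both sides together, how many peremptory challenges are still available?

7

The People allotment: 6 base + 1 × 2 alternates = 8. Defense allotment: 6 base + 1 × 2 alternates = 8.
The People peremptories used: #17, #13, #2, #16 — 4 (the for-cause on #10 doesn't count).
Defense peremptories used: #18, #6, #1, #11, #4 — 5 (for-cause on #8, #12 don't count).
Remaining: (8 − 4) + (8 − 5) = 7.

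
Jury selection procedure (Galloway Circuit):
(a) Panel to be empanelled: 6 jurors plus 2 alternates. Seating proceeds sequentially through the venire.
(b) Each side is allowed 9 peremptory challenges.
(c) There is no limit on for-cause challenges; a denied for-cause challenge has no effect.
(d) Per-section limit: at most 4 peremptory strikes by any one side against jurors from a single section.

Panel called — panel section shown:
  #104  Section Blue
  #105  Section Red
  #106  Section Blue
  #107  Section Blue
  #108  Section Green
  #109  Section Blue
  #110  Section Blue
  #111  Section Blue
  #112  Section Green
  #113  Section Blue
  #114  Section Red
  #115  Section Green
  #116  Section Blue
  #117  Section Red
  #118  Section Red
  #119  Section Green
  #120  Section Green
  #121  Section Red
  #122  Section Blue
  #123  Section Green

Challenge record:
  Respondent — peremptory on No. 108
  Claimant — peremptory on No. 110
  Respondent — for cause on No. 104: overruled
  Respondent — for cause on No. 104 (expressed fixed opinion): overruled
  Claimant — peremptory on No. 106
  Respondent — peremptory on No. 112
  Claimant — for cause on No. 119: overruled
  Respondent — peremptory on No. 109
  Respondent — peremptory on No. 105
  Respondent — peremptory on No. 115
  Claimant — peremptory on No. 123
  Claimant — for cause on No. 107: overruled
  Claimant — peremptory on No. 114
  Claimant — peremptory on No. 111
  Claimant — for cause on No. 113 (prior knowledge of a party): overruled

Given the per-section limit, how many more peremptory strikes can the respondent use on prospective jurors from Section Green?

1

Respondent peremptories so far: #108, #112, #109, #105, #115 — 5 of 9 used, 4 left overall.
Against Section Green: #108, #112, #115 — 3 used; per-section cap 4 leaves 1.
Binding limit: min(4, 1) = 1.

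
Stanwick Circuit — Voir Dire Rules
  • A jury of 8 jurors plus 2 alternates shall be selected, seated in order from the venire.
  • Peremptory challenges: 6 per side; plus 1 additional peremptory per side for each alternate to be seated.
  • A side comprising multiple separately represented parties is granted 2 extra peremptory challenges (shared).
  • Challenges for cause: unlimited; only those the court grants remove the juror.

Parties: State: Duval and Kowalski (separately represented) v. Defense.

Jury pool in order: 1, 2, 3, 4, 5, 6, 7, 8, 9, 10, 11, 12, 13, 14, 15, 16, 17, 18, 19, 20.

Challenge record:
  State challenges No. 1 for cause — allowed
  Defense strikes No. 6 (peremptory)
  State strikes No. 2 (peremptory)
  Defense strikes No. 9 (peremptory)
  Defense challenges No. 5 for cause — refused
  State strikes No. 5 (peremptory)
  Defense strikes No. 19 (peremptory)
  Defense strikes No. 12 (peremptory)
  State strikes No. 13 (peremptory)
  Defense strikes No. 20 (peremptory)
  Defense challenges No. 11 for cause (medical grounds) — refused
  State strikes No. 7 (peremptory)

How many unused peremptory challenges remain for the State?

6

State allotment: 6 base + 1 × 2 alternates + 2 multi-party = 10.
State peremptories used: #2, #5, #13, #7 — 4 (the for-cause on #1 doesn't count).
Remaining: 10 − 4 = 6.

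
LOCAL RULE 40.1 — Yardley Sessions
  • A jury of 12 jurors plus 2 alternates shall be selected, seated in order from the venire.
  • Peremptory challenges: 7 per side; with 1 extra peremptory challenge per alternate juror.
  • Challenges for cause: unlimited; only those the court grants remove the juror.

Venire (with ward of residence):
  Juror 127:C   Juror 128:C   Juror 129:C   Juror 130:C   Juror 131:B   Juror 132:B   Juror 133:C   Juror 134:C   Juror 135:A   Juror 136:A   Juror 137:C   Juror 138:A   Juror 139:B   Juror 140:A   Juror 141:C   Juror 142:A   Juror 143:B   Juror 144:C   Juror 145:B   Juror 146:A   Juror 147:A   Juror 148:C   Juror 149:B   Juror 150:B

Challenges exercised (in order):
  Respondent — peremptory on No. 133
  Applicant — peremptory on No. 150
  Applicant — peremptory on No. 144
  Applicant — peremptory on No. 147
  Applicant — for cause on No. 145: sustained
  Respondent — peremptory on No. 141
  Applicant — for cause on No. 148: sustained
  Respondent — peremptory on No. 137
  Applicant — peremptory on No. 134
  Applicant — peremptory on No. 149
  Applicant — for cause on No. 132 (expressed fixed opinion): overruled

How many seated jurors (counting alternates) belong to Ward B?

Removed: #133, #134, #137, #141, #144, #145, #147, #148, #149, #150.
Seated (14 incl. alternates): #127, #128, #129, #130, #131, #132, #135, #136, #138, #139, #140, #142, #143, #146.
Of those, in Ward B: #131, #132, #139, #143 → 4.

4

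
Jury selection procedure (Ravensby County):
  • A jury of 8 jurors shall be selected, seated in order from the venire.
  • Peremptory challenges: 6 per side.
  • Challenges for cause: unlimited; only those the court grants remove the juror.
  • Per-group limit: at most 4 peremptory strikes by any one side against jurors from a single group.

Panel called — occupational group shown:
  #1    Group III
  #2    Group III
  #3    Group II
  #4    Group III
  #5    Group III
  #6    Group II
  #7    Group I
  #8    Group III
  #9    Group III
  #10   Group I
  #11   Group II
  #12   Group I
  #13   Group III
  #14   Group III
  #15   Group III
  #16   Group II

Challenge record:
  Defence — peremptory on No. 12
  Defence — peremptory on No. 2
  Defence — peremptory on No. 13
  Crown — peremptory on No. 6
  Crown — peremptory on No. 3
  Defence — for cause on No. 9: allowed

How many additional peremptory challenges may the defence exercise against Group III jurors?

Defence peremptories so far: #12, #2, #13 — 3 of 6 used, 3 left overall.
Against Group III: #2, #13 — 2 used; per-group cap 4 leaves 2.
Binding limit: min(3, 2) = 2.

2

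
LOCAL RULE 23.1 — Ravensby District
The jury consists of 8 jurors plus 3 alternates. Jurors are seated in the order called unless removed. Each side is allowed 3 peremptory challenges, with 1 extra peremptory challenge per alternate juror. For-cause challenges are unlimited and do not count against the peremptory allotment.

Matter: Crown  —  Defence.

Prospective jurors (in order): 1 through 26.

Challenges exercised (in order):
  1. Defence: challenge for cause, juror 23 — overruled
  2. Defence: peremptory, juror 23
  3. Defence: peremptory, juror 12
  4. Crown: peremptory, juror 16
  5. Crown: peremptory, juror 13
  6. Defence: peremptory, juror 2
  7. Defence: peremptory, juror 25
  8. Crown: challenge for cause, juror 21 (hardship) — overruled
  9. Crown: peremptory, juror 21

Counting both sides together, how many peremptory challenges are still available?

Crown allotment: 3 base + 1 × 3 alternates = 6. Defence allotment: 3 base + 1 × 3 alternates = 6.
Crown peremptories used: #16, #13, #21 — 3 (the for-cause on #21 doesn't count).
Defence peremptories used: #23, #12, #2, #25 — 4 (the for-cause on #23 doesn't count).
Remaining: (6 − 3) + (6 − 4) = 5.

5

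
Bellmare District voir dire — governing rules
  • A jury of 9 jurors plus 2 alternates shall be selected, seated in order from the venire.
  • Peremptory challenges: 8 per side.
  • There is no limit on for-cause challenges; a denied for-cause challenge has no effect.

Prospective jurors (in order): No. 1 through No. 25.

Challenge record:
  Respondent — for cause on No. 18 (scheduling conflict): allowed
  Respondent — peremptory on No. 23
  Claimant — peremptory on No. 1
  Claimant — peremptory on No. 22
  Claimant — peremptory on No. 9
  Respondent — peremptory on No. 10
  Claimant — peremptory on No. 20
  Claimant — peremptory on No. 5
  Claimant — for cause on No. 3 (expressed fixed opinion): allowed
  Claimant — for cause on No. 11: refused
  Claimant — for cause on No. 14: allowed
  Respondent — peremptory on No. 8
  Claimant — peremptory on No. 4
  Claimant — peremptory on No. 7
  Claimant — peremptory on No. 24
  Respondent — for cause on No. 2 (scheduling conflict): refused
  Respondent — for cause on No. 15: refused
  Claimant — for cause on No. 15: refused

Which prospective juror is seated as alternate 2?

25

Removed: #1, #3, #4, #5, #7, #8, #9, #10, #14, #18, #20, #22, #23, #24. (#2, #11, #15 stay — for-cause denied.)
Filling seats in venire order through position 11: #2, #6, #11, #12, #13, #15, #16, #17, #19, #21, #25.
So alternate 2 is #25.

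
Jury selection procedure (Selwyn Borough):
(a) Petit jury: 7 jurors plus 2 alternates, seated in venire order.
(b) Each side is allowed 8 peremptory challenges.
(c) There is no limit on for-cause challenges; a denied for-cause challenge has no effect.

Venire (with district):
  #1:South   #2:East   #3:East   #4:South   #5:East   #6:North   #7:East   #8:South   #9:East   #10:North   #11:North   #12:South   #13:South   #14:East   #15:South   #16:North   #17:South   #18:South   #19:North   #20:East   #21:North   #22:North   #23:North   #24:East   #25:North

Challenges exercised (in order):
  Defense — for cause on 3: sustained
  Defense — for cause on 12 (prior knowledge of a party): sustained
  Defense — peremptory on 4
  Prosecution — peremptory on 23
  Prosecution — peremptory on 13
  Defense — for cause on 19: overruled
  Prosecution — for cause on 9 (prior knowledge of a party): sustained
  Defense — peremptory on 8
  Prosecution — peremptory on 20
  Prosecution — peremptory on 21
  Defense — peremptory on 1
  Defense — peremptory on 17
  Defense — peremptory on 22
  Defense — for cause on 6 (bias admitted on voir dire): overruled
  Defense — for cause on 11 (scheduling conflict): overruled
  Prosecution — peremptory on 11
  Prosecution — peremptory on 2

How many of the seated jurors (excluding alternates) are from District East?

Removed: #1, #2, #3, #4, #8, #9, #11, #12, #13, #17, #20, #21, #22, #23.
Seated jurors 1–7: #5, #6, #7, #10, #14, #15, #16 (alternates #18, #19 not counted).
Of those, in District East: #5, #7, #14 → 3.

3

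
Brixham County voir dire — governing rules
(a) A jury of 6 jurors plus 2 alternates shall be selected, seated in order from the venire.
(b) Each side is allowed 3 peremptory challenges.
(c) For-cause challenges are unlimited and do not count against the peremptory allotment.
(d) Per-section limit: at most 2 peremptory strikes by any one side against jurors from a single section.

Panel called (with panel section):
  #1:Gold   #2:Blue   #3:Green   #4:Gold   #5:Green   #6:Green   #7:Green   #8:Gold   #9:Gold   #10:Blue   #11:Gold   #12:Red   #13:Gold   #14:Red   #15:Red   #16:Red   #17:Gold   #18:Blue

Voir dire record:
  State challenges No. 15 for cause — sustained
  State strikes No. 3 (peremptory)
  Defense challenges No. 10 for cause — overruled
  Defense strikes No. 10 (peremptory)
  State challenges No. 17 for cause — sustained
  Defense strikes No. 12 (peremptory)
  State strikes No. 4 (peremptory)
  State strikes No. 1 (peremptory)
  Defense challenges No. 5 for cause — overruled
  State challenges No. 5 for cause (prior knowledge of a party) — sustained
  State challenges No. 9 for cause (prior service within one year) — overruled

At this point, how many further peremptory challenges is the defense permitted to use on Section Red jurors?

Defense peremptories so far: #10, #12 — 2 of 3 used, 1 left overall.
Against Section Red: #12 — 1 used; per-section cap 2 leaves 1.
Binding limit: min(1, 1) = 1.

1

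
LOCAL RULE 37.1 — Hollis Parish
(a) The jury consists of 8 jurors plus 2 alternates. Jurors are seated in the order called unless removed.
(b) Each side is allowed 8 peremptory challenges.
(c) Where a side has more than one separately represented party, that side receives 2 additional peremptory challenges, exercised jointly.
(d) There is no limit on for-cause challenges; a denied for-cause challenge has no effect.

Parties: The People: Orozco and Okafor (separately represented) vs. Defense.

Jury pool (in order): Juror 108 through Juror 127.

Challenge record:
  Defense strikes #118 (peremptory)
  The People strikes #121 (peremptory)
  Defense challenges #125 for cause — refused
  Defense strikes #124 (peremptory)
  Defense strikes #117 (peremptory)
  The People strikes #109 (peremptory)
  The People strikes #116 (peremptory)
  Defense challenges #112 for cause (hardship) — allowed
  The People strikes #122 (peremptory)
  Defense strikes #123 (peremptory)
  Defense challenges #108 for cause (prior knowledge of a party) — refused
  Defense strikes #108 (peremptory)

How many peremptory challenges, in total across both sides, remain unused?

9

The People allotment: 8 base + 2 multi-party = 10. Defense allotment: 8.
The People peremptories used: #121, #109, #116, #122 — 4.
Defense peremptories used: #118, #124, #117, #123, #108 — 5 (for-cause on #125, #112, #108 don't count).
Remaining: (10 − 4) + (8 − 5) = 9.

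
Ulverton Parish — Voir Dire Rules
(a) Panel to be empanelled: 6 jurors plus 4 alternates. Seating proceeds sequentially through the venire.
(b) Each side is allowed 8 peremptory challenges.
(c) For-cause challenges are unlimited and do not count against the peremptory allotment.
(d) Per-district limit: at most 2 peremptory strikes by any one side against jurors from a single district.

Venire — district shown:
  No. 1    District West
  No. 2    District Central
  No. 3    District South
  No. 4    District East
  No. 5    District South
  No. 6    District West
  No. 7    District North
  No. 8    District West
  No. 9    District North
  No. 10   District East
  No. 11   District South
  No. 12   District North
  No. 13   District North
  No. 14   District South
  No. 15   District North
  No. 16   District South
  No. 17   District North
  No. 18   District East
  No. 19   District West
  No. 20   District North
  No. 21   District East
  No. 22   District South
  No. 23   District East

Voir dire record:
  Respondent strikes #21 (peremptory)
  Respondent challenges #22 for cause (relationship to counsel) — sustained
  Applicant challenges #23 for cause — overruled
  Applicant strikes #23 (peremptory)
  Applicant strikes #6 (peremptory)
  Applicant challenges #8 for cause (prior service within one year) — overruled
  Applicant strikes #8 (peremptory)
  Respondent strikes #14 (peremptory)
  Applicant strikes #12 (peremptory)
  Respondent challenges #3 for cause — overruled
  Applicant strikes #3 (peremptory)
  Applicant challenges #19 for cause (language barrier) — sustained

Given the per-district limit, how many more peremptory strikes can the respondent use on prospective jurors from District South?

1

Respondent peremptories so far: #21, #14 — 2 of 8 used, 6 left overall.
Against District South: #14 — 1 used; per-district cap 2 leaves 1.
Binding limit: min(6, 1) = 1.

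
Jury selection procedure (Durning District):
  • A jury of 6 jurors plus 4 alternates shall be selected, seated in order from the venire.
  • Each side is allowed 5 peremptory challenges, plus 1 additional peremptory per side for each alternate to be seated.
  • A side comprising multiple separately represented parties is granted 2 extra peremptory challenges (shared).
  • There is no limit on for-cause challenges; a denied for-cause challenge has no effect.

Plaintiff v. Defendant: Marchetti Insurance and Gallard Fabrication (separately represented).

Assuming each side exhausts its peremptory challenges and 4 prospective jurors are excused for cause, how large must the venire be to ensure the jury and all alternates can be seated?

34

Seats to fill: 6 + 4 alternates = 10.
Peremptories — Plaintiff: 5 + 1×4 = 9; Defendant: 5 + 1×4 + 2 = 11; total 20.
For-cause removals: 4.
Minimum venire: 10 + 20 + 4 = 34.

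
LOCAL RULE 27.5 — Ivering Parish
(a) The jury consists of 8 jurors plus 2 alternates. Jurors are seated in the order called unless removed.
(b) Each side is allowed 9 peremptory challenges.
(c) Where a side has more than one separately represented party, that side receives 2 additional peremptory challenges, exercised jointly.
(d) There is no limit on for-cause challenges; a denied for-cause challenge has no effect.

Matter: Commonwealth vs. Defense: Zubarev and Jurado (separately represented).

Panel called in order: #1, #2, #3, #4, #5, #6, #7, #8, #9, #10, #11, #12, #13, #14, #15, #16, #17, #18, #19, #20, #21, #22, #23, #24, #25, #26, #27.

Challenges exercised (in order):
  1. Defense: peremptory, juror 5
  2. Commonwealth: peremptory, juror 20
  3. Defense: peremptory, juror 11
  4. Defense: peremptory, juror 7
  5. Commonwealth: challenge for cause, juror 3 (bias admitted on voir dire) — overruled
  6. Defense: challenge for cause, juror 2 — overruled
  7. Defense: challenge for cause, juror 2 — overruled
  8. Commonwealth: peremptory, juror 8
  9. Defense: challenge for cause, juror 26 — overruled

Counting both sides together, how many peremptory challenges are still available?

15

Commonwealth allotment: 9. Defense allotment: 9 base + 2 multi-party = 11.
Commonwealth peremptories used: #20, #8 — 2 (the for-cause on #3 doesn't count).
Defense peremptories used: #5, #11, #7 — 3 (for-cause on #2, #2, #26 don't count).
Remaining: (9 − 2) + (11 − 3) = 15.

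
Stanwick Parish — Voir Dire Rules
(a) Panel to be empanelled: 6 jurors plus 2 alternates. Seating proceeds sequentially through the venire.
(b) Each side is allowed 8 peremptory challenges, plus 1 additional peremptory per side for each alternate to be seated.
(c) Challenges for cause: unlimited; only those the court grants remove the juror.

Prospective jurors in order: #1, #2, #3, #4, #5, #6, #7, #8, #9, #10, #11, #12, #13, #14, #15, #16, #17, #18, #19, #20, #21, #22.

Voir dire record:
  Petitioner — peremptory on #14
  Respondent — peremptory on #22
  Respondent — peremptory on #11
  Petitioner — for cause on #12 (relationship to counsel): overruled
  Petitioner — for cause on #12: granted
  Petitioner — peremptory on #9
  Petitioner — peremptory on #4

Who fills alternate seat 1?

Removed: #4, #9, #11, #12, #14, #22.
Seating in order: seats 1–6 → #1, #2, #3, #5, #6, #7; alternates → #8, #10.
So alternate 1 is #8.

8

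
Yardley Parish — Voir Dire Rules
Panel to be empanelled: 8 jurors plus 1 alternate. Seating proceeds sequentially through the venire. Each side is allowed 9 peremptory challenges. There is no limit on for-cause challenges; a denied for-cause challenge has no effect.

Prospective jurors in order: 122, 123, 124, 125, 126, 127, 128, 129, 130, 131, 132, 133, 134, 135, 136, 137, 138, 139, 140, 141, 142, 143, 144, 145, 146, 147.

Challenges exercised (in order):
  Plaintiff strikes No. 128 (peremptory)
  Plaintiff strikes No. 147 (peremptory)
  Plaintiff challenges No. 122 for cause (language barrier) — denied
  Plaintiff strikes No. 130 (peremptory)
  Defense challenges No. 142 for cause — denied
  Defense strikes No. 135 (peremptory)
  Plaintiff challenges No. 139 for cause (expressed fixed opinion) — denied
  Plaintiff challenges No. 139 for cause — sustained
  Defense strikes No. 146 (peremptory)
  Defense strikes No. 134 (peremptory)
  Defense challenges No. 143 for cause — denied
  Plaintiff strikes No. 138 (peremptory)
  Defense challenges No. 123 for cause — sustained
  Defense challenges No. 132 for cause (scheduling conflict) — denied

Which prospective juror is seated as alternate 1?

Removed: #123, #128, #130, #134, #135, #138, #139, #146, #147. (#122, #132, #142, #143 stay — for-cause denied.)
Filling seats in venire order through position 9: #122, #124, #125, #126, #127, #129, #131, #132, #133.
So alternate 1 is #133.

133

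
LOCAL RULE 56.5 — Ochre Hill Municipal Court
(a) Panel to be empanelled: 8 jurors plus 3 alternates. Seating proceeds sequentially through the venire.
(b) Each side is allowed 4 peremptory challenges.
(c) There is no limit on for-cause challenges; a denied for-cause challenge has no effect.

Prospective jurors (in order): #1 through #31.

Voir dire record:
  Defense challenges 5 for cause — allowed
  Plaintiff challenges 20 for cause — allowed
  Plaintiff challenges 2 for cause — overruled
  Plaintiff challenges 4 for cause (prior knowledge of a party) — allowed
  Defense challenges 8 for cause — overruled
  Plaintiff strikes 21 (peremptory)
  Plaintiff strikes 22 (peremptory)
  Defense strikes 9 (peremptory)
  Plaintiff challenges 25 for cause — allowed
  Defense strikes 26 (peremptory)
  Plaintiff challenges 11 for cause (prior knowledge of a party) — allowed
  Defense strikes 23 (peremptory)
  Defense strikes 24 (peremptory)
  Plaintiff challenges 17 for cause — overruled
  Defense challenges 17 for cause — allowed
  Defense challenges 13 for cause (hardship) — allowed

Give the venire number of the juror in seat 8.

12

Removed: #4, #5, #9, #11, #13, #17, #20, #21, #22, #23, #24, #25, #26. (#2, #8 stay — for-cause denied.)
Seating in order: seats 1–8 → #1, #2, #3, #6, #7, #8, #10, #12; alternates → #14, #15, #16.
So seat 8 is #12.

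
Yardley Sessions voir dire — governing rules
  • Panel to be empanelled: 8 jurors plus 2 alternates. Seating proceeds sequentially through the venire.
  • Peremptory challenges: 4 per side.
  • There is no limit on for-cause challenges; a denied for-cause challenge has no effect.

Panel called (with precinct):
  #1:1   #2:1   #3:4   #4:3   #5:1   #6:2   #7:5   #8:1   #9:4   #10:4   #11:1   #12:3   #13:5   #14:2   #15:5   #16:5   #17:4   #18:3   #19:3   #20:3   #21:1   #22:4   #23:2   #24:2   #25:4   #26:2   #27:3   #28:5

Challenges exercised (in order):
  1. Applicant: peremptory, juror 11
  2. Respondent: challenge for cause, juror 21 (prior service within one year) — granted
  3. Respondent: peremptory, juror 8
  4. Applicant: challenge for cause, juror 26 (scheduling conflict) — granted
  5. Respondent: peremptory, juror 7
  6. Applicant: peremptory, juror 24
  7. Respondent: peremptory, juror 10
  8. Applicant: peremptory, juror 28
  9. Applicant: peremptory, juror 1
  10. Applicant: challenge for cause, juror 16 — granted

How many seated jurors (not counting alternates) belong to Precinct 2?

1

Removed: #1, #7, #8, #10, #11, #16, #21, #24, #26, #28.
Seated jurors 1–8: #2, #3, #4, #5, #6, #9, #12, #13 (alternates #14, #15 not counted).
Of those, in Precinct 2: #6 → 1.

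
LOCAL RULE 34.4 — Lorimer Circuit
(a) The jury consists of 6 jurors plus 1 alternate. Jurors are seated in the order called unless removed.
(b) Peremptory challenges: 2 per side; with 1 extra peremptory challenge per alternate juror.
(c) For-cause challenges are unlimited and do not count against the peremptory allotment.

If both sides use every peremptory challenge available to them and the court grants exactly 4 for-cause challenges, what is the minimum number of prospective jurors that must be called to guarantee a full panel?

17

Seats to fill: 6 + 1 alternates = 7.
Peremptories: 2 + 1×1 = 3 per side × 2 sides = 6.
For-cause removals: 4.
Minimum venire: 7 + 6 + 4 = 17.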